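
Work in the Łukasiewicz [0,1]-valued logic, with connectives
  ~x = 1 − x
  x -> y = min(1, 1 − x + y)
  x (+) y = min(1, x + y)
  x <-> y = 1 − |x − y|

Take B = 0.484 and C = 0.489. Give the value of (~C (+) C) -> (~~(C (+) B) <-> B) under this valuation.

0.511

~C = 1 − 0.489 = 0.511
~C (+) C = min(1, 0.511 + 0.489) = min(1, 1.000) = 1.000
C (+) B = min(1, 0.489 + 0.484) = min(1, 0.973) = 0.973
~(C (+) B) = 1 − 0.973 = 0.027
~~(C (+) B) = 1 − 0.027 = 0.973
~~(C (+) B) <-> B = 1 − |0.973 − 0.484| = 1 − 0.489 = 0.511
(~C (+) C) -> (~~(C (+) B) <-> B) = min(1, 1 − 1.000 + 0.511) = min(1, 0.511) = 0.511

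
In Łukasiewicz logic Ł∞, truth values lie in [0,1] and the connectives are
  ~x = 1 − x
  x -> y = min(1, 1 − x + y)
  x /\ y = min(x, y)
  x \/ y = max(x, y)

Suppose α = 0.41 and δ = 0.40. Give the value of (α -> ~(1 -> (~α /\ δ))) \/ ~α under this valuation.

~α = 1 − 0.41 = 0.59
~α /\ δ = min(0.59, 0.40) = 0.40
1 -> (~α /\ δ) = min(1, 1 − 1.00 + 0.40) = min(1, 0.40) = 0.40
~(1 -> (~α /\ δ)) = 1 − 0.40 = 0.60
α -> ~(1 -> (~α /\ δ)) = min(1, 1 − 0.41 + 0.60) = min(1, 1.19) = 1.00
(α -> ~(1 -> (~α /\ δ))) \/ ~α = max(1.00, 0.59) = 1.00

1.00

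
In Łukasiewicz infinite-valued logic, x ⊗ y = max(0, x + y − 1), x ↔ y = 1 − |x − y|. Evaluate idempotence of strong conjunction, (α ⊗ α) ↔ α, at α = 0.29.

0.71

α ⊗ α = max(0, 0.29 + 0.29 − 1) = max(0, -0.42) = 0.00
(α ⊗ α) ↔ α = 1 − |0.00 − 0.29| = 1 − 0.29 = 0.71
(The value 0.71 < 1 shows this instance is not satisfied; fails in Ł∞ since a ⊗ a = max(0, 2a−1) ≠ a in general.)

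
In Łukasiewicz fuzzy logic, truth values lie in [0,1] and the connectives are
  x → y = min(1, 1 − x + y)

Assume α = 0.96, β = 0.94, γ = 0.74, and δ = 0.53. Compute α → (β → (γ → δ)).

0.89

γ → δ = min(1, 1 − 0.74 + 0.53) = min(1, 0.79) = 0.79
β → (γ → δ) = min(1, 1 − 0.94 + 0.79) = min(1, 0.85) = 0.85
α → (β → (γ → δ)) = min(1, 1 − 0.96 + 0.85) = min(1, 0.89) = 0.89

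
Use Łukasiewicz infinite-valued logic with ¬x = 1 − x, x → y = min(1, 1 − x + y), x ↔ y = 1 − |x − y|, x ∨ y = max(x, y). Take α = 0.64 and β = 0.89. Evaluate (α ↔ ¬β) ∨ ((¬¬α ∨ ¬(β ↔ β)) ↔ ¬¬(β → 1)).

0.64

¬β = 1 − 0.89 = 0.11
α ↔ ¬β = 1 − |0.64 − 0.11| = 1 − 0.53 = 0.47
¬α = 1 − 0.64 = 0.36
¬¬α = 1 − 0.36 = 0.64
β ↔ β = 1 − |0.89 − 0.89| = 1 − 0.00 = 1.00
¬(β ↔ β) = 1 − 1.00 = 0.00
¬¬α ∨ ¬(β ↔ β) = max(0.64, 0.00) = 0.64
β → 1 = min(1, 1 − 0.89 + 1.00) = min(1, 1.11) = 1.00
¬(β → 1) = 1 − 1.00 = 0.00
¬¬(β → 1) = 1 − 0.00 = 1.00
(¬¬α ∨ ¬(β ↔ β)) ↔ ¬¬(β → 1) = 1 − |0.64 − 1.00| = 1 − 0.36 = 0.64
(α ↔ ¬β) ∨ ((¬¬α ∨ ¬(β ↔ β)) ↔ ¬¬(β → 1)) = max(0.47, 0.64) = 0.64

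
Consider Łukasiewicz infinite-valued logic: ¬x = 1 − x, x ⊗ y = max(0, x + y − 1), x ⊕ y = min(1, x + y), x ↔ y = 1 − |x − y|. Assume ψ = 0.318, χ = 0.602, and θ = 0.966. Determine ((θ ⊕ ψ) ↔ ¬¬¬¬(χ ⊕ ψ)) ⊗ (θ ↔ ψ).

0.272

θ ⊕ ψ = min(1, 0.966 + 0.318) = min(1, 1.284) = 1.000
χ ⊕ ψ = min(1, 0.602 + 0.318) = min(1, 0.920) = 0.920
¬(χ ⊕ ψ) = 1 − 0.920 = 0.080
¬¬(χ ⊕ ψ) = 1 − 0.080 = 0.920
¬¬¬(χ ⊕ ψ) = 1 − 0.920 = 0.080
¬¬¬¬(χ ⊕ ψ) = 1 − 0.080 = 0.920
(θ ⊕ ψ) ↔ ¬¬¬¬(χ ⊕ ψ) = 1 − |1.000 − 0.920| = 1 − 0.080 = 0.920
θ ↔ ψ = 1 − |0.966 − 0.318| = 1 − 0.648 = 0.352
((θ ⊕ ψ) ↔ ¬¬¬¬(χ ⊕ ψ)) ⊗ (θ ↔ ψ) = max(0, 0.920 + 0.352 − 1) = max(0, 0.272) = 0.272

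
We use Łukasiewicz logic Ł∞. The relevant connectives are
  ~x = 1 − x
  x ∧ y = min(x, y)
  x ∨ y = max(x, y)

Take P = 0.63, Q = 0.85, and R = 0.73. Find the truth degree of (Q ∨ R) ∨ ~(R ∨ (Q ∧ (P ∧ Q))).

Q ∨ R = max(0.85, 0.73) = 0.85
P ∧ Q = min(0.63, 0.85) = 0.63
Q ∧ (P ∧ Q) = min(0.85, 0.63) = 0.63
R ∨ (Q ∧ (P ∧ Q)) = max(0.73, 0.63) = 0.73
~(R ∨ (Q ∧ (P ∧ Q))) = 1 − 0.73 = 0.27
(Q ∨ R) ∨ ~(R ∨ (Q ∧ (P ∧ Q))) = max(0.85, 0.27) = 0.85

0.85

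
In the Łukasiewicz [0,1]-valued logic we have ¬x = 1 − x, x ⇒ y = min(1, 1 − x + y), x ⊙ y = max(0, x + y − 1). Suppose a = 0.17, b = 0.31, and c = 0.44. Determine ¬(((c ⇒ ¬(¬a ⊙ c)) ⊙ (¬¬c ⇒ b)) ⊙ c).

¬a = 1 − 0.17 = 0.83
¬a ⊙ c = max(0, 0.83 + 0.44 − 1) = max(0, 0.27) = 0.27
¬(¬a ⊙ c) = 1 − 0.27 = 0.73
c ⇒ ¬(¬a ⊙ c) = min(1, 1 − 0.44 + 0.73) = min(1, 1.29) = 1.00
¬c = 1 − 0.44 = 0.56
¬¬c = 1 − 0.56 = 0.44
¬¬c ⇒ b = min(1, 1 − 0.44 + 0.31) = min(1, 0.87) = 0.87
(c ⇒ ¬(¬a ⊙ c)) ⊙ (¬¬c ⇒ b) = max(0, 1.00 + 0.87 − 1) = max(0, 0.87) = 0.87
((c ⇒ ¬(¬a ⊙ c)) ⊙ (¬¬c ⇒ b)) ⊙ c = max(0, 0.87 + 0.44 − 1) = max(0, 0.31) = 0.31
¬(((c ⇒ ¬(¬a ⊙ c)) ⊙ (¬¬c ⇒ b)) ⊙ c) = 1 − 0.31 = 0.69

0.69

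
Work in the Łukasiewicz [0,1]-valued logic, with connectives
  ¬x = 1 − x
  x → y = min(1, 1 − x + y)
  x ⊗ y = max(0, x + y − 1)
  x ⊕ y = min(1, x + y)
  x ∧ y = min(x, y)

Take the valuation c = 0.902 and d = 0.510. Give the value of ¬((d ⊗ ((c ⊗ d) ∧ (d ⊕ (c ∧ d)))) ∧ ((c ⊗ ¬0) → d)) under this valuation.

c ⊗ d = max(0, 0.902 + 0.510 − 1) = max(0, 0.412) = 0.412
c ∧ d = min(0.902, 0.510) = 0.510
d ⊕ (c ∧ d) = min(1, 0.510 + 0.510) = min(1, 1.020) = 1.000
(c ⊗ d) ∧ (d ⊕ (c ∧ d)) = min(0.412, 1.000) = 0.412
d ⊗ ((c ⊗ d) ∧ (d ⊕ (c ∧ d))) = max(0, 0.510 + 0.412 − 1) = max(0, -0.078) = 0.000
¬0 = 1 − 0.000 = 1.000
c ⊗ ¬0 = max(0, 0.902 + 1.000 − 1) = max(0, 0.902) = 0.902
(c ⊗ ¬0) → d = min(1, 1 − 0.902 + 0.510) = min(1, 0.608) = 0.608
(d ⊗ ((c ⊗ d) ∧ (d ⊕ (c ∧ d)))) ∧ ((c ⊗ ¬0) → d) = min(0.000, 0.608) = 0.000
¬((d ⊗ ((c ⊗ d) ∧ (d ⊕ (c ∧ d)))) ∧ ((c ⊗ ¬0) → d)) = 1 − 0.000 = 1.000

1.000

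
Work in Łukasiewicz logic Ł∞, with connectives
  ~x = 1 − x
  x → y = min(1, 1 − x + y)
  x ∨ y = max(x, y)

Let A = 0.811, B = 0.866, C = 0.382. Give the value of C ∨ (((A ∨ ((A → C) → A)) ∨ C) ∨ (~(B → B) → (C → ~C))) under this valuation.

A → C = min(1, 1 − 0.811 + 0.382) = min(1, 0.571) = 0.571
(A → C) → A = min(1, 1 − 0.571 + 0.811) = min(1, 1.240) = 1.000
A ∨ ((A → C) → A) = max(0.811, 1.000) = 1.000
(A ∨ ((A → C) → A)) ∨ C = max(1.000, 0.382) = 1.000
B → B = min(1, 1 − 0.866 + 0.866) = min(1, 1.000) = 1.000
~(B → B) = 1 − 1.000 = 0.000
~C = 1 − 0.382 = 0.618
C → ~C = min(1, 1 − 0.382 + 0.618) = min(1, 1.236) = 1.000
~(B → B) → (C → ~C) = min(1, 1 − 0.000 + 1.000) = min(1, 2.000) = 1.000
((A ∨ ((A → C) → A)) ∨ C) ∨ (~(B → B) → (C → ~C)) = max(1.000, 1.000) = 1.000
C ∨ (((A ∨ ((A → C) → A)) ∨ C) ∨ (~(B → B) → (C → ~C))) = max(0.382, 1.000) = 1.000

1.000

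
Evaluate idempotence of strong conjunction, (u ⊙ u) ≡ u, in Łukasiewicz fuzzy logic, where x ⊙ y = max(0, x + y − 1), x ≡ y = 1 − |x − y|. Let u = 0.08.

u ⊙ u = max(0, 0.08 + 0.08 − 1) = max(0, -0.84) = 0.00
(u ⊙ u) ≡ u = 1 − |0.00 − 0.08| = 1 − 0.08 = 0.92
(The value 0.92 < 1 shows this instance is not satisfied; fails in Ł∞ since a ⊗ a = max(0, 2a−1) ≠ a in general.)

0.92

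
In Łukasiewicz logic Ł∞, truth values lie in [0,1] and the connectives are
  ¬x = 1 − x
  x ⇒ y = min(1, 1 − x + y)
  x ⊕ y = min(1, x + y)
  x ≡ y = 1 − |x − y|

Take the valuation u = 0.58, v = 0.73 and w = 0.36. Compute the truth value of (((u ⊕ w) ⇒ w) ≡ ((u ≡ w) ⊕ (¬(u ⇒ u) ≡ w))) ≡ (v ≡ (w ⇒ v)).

u ⊕ w = min(1, 0.58 + 0.36) = min(1, 0.94) = 0.94
(u ⊕ w) ⇒ w = min(1, 1 − 0.94 + 0.36) = min(1, 0.42) = 0.42
u ≡ w = 1 − |0.58 − 0.36| = 1 − 0.22 = 0.78
u ⇒ u = min(1, 1 − 0.58 + 0.58) = min(1, 1.00) = 1.00
¬(u ⇒ u) = 1 − 1.00 = 0.00
¬(u ⇒ u) ≡ w = 1 − |0.00 − 0.36| = 1 − 0.36 = 0.64
(u ≡ w) ⊕ (¬(u ⇒ u) ≡ w) = min(1, 0.78 + 0.64) = min(1, 1.42) = 1.00
((u ⊕ w) ⇒ w) ≡ ((u ≡ w) ⊕ (¬(u ⇒ u) ≡ w)) = 1 − |0.42 − 1.00| = 1 − 0.58 = 0.42
w ⇒ v = min(1, 1 − 0.36 + 0.73) = min(1, 1.37) = 1.00
v ≡ (w ⇒ v) = 1 − |0.73 − 1.00| = 1 − 0.27 = 0.73
(((u ⊕ w) ⇒ w) ≡ ((u ≡ w) ⊕ (¬(u ⇒ u) ≡ w))) ≡ (v ≡ (w ⇒ v)) = 1 − |0.42 − 0.73| = 1 − 0.31 = 0.69

0.69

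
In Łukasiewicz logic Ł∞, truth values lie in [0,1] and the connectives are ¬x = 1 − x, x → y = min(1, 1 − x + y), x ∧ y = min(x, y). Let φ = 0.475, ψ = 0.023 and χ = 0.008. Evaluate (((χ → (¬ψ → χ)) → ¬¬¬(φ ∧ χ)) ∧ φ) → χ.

¬ψ = 1 − 0.023 = 0.977
¬ψ → χ = min(1, 1 − 0.977 + 0.008) = min(1, 0.031) = 0.031
χ → (¬ψ → χ) = min(1, 1 − 0.008 + 0.031) = min(1, 1.023) = 1.000
φ ∧ χ = min(0.475, 0.008) = 0.008
¬(φ ∧ χ) = 1 − 0.008 = 0.992
¬¬(φ ∧ χ) = 1 − 0.992 = 0.008
¬¬¬(φ ∧ χ) = 1 − 0.008 = 0.992
(χ → (¬ψ → χ)) → ¬¬¬(φ ∧ χ) = min(1, 1 − 1.000 + 0.992) = min(1, 0.992) = 0.992
((χ → (¬ψ → χ)) → ¬¬¬(φ ∧ χ)) ∧ φ = min(0.992, 0.475) = 0.475
(((χ → (¬ψ → χ)) → ¬¬¬(φ ∧ χ)) ∧ φ) → χ = min(1, 1 − 0.475 + 0.008) = min(1, 0.533) = 0.533

0.533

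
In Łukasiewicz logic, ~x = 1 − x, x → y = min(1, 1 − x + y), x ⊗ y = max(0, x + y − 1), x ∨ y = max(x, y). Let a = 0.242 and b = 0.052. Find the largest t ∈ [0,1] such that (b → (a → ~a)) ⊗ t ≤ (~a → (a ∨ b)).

0.484

~a = 1 − 0.242 = 0.758
a → ~a = min(1, 1 − 0.242 + 0.758) = min(1, 1.516) = 1.000
b → (a → ~a) = min(1, 1 − 0.052 + 1.000) = min(1, 1.948) = 1.000
So the left factor is b → (a → ~a) = 1.000.
a ∨ b = max(0.242, 0.052) = 0.242
~a → (a ∨ b) = min(1, 1 − 0.758 + 0.242) = min(1, 0.484) = 0.484
So the right-hand bound is ~a → (a ∨ b) = 0.484.
The residuum of the Łukasiewicz t-norm gives the supremum: min(1, 1 − 1.000 + 0.484).
1 − 1.000 + 0.484 = 0.484, so t = min(1, 0.484) = 0.484.
Check: 1.000 ⊗ 0.484 = max(0, 0.484) = 0.484 ≤ 0.484.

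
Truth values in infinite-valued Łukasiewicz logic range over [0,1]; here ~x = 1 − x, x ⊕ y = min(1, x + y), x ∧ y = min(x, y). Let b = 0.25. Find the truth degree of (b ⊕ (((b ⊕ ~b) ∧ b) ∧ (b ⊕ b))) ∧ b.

0.25

~b = 1 − 0.25 = 0.75
b ⊕ ~b = min(1, 0.25 + 0.75) = min(1, 1.00) = 1.00
(b ⊕ ~b) ∧ b = min(1.00, 0.25) = 0.25
b ⊕ b = min(1, 0.25 + 0.25) = min(1, 0.50) = 0.50
((b ⊕ ~b) ∧ b) ∧ (b ⊕ b) = min(0.25, 0.50) = 0.25
b ⊕ (((b ⊕ ~b) ∧ b) ∧ (b ⊕ b)) = min(1, 0.25 + 0.25) = min(1, 0.50) = 0.50
(b ⊕ (((b ⊕ ~b) ∧ b) ∧ (b ⊕ b))) ∧ b = min(0.50, 0.25) = 0.25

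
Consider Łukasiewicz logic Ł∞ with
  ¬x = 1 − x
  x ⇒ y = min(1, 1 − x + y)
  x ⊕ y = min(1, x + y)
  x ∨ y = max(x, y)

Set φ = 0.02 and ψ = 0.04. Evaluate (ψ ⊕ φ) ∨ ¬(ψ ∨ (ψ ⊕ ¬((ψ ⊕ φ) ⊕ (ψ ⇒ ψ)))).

0.96

ψ ⊕ φ = min(1, 0.04 + 0.02) = min(1, 0.06) = 0.06
ψ ⇒ ψ = min(1, 1 − 0.04 + 0.04) = min(1, 1.00) = 1.00
(ψ ⊕ φ) ⊕ (ψ ⇒ ψ) = min(1, 0.06 + 1.00) = min(1, 1.06) = 1.00
¬((ψ ⊕ φ) ⊕ (ψ ⇒ ψ)) = 1 − 1.00 = 0.00
ψ ⊕ ¬((ψ ⊕ φ) ⊕ (ψ ⇒ ψ)) = min(1, 0.04 + 0.00) = min(1, 0.04) = 0.04
ψ ∨ (ψ ⊕ ¬((ψ ⊕ φ) ⊕ (ψ ⇒ ψ))) = max(0.04, 0.04) = 0.04
¬(ψ ∨ (ψ ⊕ ¬((ψ ⊕ φ) ⊕ (ψ ⇒ ψ)))) = 1 − 0.04 = 0.96
(ψ ⊕ φ) ∨ ¬(ψ ∨ (ψ ⊕ ¬((ψ ⊕ φ) ⊕ (ψ ⇒ ψ)))) = max(0.06, 0.96) = 0.96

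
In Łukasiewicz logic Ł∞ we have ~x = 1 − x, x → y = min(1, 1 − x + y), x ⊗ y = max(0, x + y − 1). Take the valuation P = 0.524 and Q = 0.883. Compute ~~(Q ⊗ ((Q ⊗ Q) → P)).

Q ⊗ Q = max(0, 0.883 + 0.883 − 1) = max(0, 0.766) = 0.766
(Q ⊗ Q) → P = min(1, 1 − 0.766 + 0.524) = min(1, 0.758) = 0.758
Q ⊗ ((Q ⊗ Q) → P) = max(0, 0.883 + 0.758 − 1) = max(0, 0.641) = 0.641
~(Q ⊗ ((Q ⊗ Q) → P)) = 1 − 0.641 = 0.359
~~(Q ⊗ ((Q ⊗ Q) → P)) = 1 − 0.359 = 0.641

0.641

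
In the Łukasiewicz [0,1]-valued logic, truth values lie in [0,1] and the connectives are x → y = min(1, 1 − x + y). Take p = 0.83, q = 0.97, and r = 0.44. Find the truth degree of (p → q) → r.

p → q = min(1, 1 − 0.83 + 0.97) = min(1, 1.14) = 1.00
(p → q) → r = min(1, 1 − 1.00 + 0.44) = min(1, 0.44) = 0.44

0.44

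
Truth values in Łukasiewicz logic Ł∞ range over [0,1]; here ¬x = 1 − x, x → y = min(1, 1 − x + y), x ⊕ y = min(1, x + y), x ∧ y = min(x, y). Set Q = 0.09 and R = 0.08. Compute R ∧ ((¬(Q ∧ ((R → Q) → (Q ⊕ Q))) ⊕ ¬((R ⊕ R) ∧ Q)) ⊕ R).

0.08

R → Q = min(1, 1 − 0.08 + 0.09) = min(1, 1.01) = 1.00
Q ⊕ Q = min(1, 0.09 + 0.09) = min(1, 0.18) = 0.18
(R → Q) → (Q ⊕ Q) = min(1, 1 − 1.00 + 0.18) = min(1, 0.18) = 0.18
Q ∧ ((R → Q) → (Q ⊕ Q)) = min(0.09, 0.18) = 0.09
¬(Q ∧ ((R → Q) → (Q ⊕ Q))) = 1 − 0.09 = 0.91
R ⊕ R = min(1, 0.08 + 0.08) = min(1, 0.16) = 0.16
(R ⊕ R) ∧ Q = min(0.16, 0.09) = 0.09
¬((R ⊕ R) ∧ Q) = 1 − 0.09 = 0.91
¬(Q ∧ ((R → Q) → (Q ⊕ Q))) ⊕ ¬((R ⊕ R) ∧ Q) = min(1, 0.91 + 0.91) = min(1, 1.82) = 1.00
(¬(Q ∧ ((R → Q) → (Q ⊕ Q))) ⊕ ¬((R ⊕ R) ∧ Q)) ⊕ R = min(1, 1.00 + 0.08) = min(1, 1.08) = 1.00
R ∧ ((¬(Q ∧ ((R → Q) → (Q ⊕ Q))) ⊕ ¬((R ⊕ R) ∧ Q)) ⊕ R) = min(0.08, 1.00) = 0.08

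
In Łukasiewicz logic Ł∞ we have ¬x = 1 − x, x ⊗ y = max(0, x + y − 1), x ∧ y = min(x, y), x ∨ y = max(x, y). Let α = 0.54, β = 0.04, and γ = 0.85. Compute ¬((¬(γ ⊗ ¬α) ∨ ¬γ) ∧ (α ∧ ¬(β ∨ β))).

0.46

¬α = 1 − 0.54 = 0.46
γ ⊗ ¬α = max(0, 0.85 + 0.46 − 1) = max(0, 0.31) = 0.31
¬(γ ⊗ ¬α) = 1 − 0.31 = 0.69
¬γ = 1 − 0.85 = 0.15
¬(γ ⊗ ¬α) ∨ ¬γ = max(0.69, 0.15) = 0.69
β ∨ β = max(0.04, 0.04) = 0.04
¬(β ∨ β) = 1 − 0.04 = 0.96
α ∧ ¬(β ∨ β) = min(0.54, 0.96) = 0.54
(¬(γ ⊗ ¬α) ∨ ¬γ) ∧ (α ∧ ¬(β ∨ β)) = min(0.69, 0.54) = 0.54
¬((¬(γ ⊗ ¬α) ∨ ¬γ) ∧ (α ∧ ¬(β ∨ β))) = 1 − 0.54 = 0.46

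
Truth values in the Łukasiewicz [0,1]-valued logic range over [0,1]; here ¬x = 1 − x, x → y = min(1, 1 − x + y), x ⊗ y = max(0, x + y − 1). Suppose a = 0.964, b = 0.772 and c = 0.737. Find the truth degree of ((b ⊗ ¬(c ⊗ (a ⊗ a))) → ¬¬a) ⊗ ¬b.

a ⊗ a = max(0, 0.964 + 0.964 − 1) = max(0, 0.928) = 0.928
c ⊗ (a ⊗ a) = max(0, 0.737 + 0.928 − 1) = max(0, 0.665) = 0.665
¬(c ⊗ (a ⊗ a)) = 1 − 0.665 = 0.335
b ⊗ ¬(c ⊗ (a ⊗ a)) = max(0, 0.772 + 0.335 − 1) = max(0, 0.107) = 0.107
¬a = 1 − 0.964 = 0.036
¬¬a = 1 − 0.036 = 0.964
(b ⊗ ¬(c ⊗ (a ⊗ a))) → ¬¬a = min(1, 1 − 0.107 + 0.964) = min(1, 1.857) = 1.000
¬b = 1 − 0.772 = 0.228
((b ⊗ ¬(c ⊗ (a ⊗ a))) → ¬¬a) ⊗ ¬b = max(0, 1.000 + 0.228 − 1) = max(0, 0.228) = 0.228

0.228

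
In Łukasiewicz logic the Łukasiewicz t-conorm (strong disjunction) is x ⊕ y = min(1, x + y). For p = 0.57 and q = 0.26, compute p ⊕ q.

p ⊕ q = min(1, 0.57 + 0.26) = min(1, 0.83) = 0.83
For comparison, the Gödel t-conorm max(x, y) would give 0.57.

0.83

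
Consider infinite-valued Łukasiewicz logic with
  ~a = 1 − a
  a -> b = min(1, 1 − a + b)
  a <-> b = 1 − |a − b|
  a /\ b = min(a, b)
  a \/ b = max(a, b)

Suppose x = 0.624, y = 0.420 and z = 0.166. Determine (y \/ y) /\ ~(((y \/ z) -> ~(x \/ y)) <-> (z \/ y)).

y \/ y = max(0.420, 0.420) = 0.420
y \/ z = max(0.420, 0.166) = 0.420
x \/ y = max(0.624, 0.420) = 0.624
~(x \/ y) = 1 − 0.624 = 0.376
(y \/ z) -> ~(x \/ y) = min(1, 1 − 0.420 + 0.376) = min(1, 0.956) = 0.956
z \/ y = max(0.166, 0.420) = 0.420
((y \/ z) -> ~(x \/ y)) <-> (z \/ y) = 1 − |0.956 − 0.420| = 1 − 0.536 = 0.464
~(((y \/ z) -> ~(x \/ y)) <-> (z \/ y)) = 1 − 0.464 = 0.536
(y \/ y) /\ ~(((y \/ z) -> ~(x \/ y)) <-> (z \/ y)) = min(0.420, 0.536) = 0.420

0.420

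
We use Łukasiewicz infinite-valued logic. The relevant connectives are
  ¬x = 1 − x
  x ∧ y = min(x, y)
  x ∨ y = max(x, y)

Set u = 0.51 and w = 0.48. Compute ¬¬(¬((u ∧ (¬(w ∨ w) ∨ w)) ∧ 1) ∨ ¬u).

w ∨ w = max(0.48, 0.48) = 0.48
¬(w ∨ w) = 1 − 0.48 = 0.52
¬(w ∨ w) ∨ w = max(0.52, 0.48) = 0.52
u ∧ (¬(w ∨ w) ∨ w) = min(0.51, 0.52) = 0.51
(u ∧ (¬(w ∨ w) ∨ w)) ∧ 1 = min(0.51, 1.00) = 0.51
¬((u ∧ (¬(w ∨ w) ∨ w)) ∧ 1) = 1 − 0.51 = 0.49
¬u = 1 − 0.51 = 0.49
¬((u ∧ (¬(w ∨ w) ∨ w)) ∧ 1) ∨ ¬u = max(0.49, 0.49) = 0.49
¬(¬((u ∧ (¬(w ∨ w) ∨ w)) ∧ 1) ∨ ¬u) = 1 − 0.49 = 0.51
¬¬(¬((u ∧ (¬(w ∨ w) ∨ w)) ∧ 1) ∨ ¬u) = 1 − 0.51 = 0.49

0.49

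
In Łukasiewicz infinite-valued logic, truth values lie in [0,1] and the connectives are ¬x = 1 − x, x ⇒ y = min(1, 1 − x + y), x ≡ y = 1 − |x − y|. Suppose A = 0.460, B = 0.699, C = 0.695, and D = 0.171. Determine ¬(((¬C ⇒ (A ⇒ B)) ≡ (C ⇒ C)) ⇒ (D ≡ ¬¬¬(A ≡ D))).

¬C = 1 − 0.695 = 0.305
A ⇒ B = min(1, 1 − 0.460 + 0.699) = min(1, 1.239) = 1.000
¬C ⇒ (A ⇒ B) = min(1, 1 − 0.305 + 1.000) = min(1, 1.695) = 1.000
C ⇒ C = min(1, 1 − 0.695 + 0.695) = min(1, 1.000) = 1.000
(¬C ⇒ (A ⇒ B)) ≡ (C ⇒ C) = 1 − |1.000 − 1.000| = 1 − 0.000 = 1.000
A ≡ D = 1 − |0.460 − 0.171| = 1 − 0.289 = 0.711
¬(A ≡ D) = 1 − 0.711 = 0.289
¬¬(A ≡ D) = 1 − 0.289 = 0.711
¬¬¬(A ≡ D) = 1 − 0.711 = 0.289
D ≡ ¬¬¬(A ≡ D) = 1 − |0.171 − 0.289| = 1 − 0.118 = 0.882
((¬C ⇒ (A ⇒ B)) ≡ (C ⇒ C)) ⇒ (D ≡ ¬¬¬(A ≡ D)) = min(1, 1 − 1.000 + 0.882) = min(1, 0.882) = 0.882
¬(((¬C ⇒ (A ⇒ B)) ≡ (C ⇒ C)) ⇒ (D ≡ ¬¬¬(A ≡ D))) = 1 − 0.882 = 0.118

0.118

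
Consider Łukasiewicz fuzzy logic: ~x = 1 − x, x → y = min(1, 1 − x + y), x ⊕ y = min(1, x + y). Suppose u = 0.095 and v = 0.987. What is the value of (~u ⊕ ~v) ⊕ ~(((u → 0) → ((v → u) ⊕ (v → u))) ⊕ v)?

0.918

~u = 1 − 0.095 = 0.905
~v = 1 − 0.987 = 0.013
~u ⊕ ~v = min(1, 0.905 + 0.013) = min(1, 0.918) = 0.918
u → 0 = min(1, 1 − 0.095 + 0.000) = min(1, 0.905) = 0.905
v → u = min(1, 1 − 0.987 + 0.095) = min(1, 0.108) = 0.108
(v → u) ⊕ (v → u) = min(1, 0.108 + 0.108) = min(1, 0.216) = 0.216
(u → 0) → ((v → u) ⊕ (v → u)) = min(1, 1 − 0.905 + 0.216) = min(1, 0.311) = 0.311
((u → 0) → ((v → u) ⊕ (v → u))) ⊕ v = min(1, 0.311 + 0.987) = min(1, 1.298) = 1.000
~(((u → 0) → ((v → u) ⊕ (v → u))) ⊕ v) = 1 − 1.000 = 0.000
(~u ⊕ ~v) ⊕ ~(((u → 0) → ((v → u) ⊕ (v → u))) ⊕ v) = min(1, 0.918 + 0.000) = min(1, 0.918) = 0.918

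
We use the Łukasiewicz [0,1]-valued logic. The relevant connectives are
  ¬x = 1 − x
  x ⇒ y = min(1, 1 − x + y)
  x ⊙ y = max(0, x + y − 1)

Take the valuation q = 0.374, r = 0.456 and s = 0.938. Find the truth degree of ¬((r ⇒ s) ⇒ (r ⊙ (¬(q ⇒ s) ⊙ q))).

r ⇒ s = min(1, 1 − 0.456 + 0.938) = min(1, 1.482) = 1.000
q ⇒ s = min(1, 1 − 0.374 + 0.938) = min(1, 1.564) = 1.000
¬(q ⇒ s) = 1 − 1.000 = 0.000
¬(q ⇒ s) ⊙ q = max(0, 0.000 + 0.374 − 1) = max(0, -0.626) = 0.000
r ⊙ (¬(q ⇒ s) ⊙ q) = max(0, 0.456 + 0.000 − 1) = max(0, -0.544) = 0.000
(r ⇒ s) ⇒ (r ⊙ (¬(q ⇒ s) ⊙ q)) = min(1, 1 − 1.000 + 0.000) = min(1, 0.000) = 0.000
¬((r ⇒ s) ⇒ (r ⊙ (¬(q ⇒ s) ⊙ q))) = 1 − 0.000 = 1.000

1.000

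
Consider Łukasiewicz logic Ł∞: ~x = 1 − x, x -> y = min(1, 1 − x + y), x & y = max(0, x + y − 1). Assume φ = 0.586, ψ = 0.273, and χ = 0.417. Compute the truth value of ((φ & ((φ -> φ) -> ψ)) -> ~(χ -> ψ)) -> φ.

φ -> φ = min(1, 1 − 0.586 + 0.586) = min(1, 1.000) = 1.000
(φ -> φ) -> ψ = min(1, 1 − 1.000 + 0.273) = min(1, 0.273) = 0.273
φ & ((φ -> φ) -> ψ) = max(0, 0.586 + 0.273 − 1) = max(0, -0.141) = 0.000
χ -> ψ = min(1, 1 − 0.417 + 0.273) = min(1, 0.856) = 0.856
~(χ -> ψ) = 1 − 0.856 = 0.144
(φ & ((φ -> φ) -> ψ)) -> ~(χ -> ψ) = min(1, 1 − 0.000 + 0.144) = min(1, 1.144) = 1.000
((φ & ((φ -> φ) -> ψ)) -> ~(χ -> ψ)) -> φ = min(1, 1 − 1.000 + 0.586) = min(1, 0.586) = 0.586

0.586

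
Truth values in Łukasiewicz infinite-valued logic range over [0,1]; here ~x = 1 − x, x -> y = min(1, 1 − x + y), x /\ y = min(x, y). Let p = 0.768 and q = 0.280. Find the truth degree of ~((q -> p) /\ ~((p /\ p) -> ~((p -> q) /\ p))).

0.720

q -> p = min(1, 1 − 0.280 + 0.768) = min(1, 1.488) = 1.000
p /\ p = min(0.768, 0.768) = 0.768
p -> q = min(1, 1 − 0.768 + 0.280) = min(1, 0.512) = 0.512
(p -> q) /\ p = min(0.512, 0.768) = 0.512
~((p -> q) /\ p) = 1 − 0.512 = 0.488
(p /\ p) -> ~((p -> q) /\ p) = min(1, 1 − 0.768 + 0.488) = min(1, 0.720) = 0.720
~((p /\ p) -> ~((p -> q) /\ p)) = 1 − 0.720 = 0.280
(q -> p) /\ ~((p /\ p) -> ~((p -> q) /\ p)) = min(1.000, 0.280) = 0.280
~((q -> p) /\ ~((p /\ p) -> ~((p -> q) /\ p))) = 1 − 0.280 = 0.720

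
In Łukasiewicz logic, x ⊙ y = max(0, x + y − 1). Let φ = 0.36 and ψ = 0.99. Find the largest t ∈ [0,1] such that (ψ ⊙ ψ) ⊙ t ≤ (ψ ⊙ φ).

0.37

ψ ⊙ ψ = max(0, 0.99 + 0.99 − 1) = max(0, 0.98) = 0.98
So the left factor is ψ ⊙ ψ = 0.98.
ψ ⊙ φ = max(0, 0.99 + 0.36 − 1) = max(0, 0.35) = 0.35
So the right-hand bound is ψ ⊙ φ = 0.35.
The residuum of the Łukasiewicz t-norm gives the supremum: min(1, 1 − 0.98 + 0.35).
1 − 0.98 + 0.35 = 0.37, so t = min(1, 0.37) = 0.37.
Check: 0.98 ⊙ 0.37 = max(0, 0.35) = 0.35 ≤ 0.35.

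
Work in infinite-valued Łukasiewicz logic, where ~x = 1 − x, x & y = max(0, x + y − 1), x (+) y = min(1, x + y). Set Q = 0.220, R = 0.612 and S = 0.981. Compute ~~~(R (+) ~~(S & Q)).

0.187

S & Q = max(0, 0.981 + 0.220 − 1) = max(0, 0.201) = 0.201
~(S & Q) = 1 − 0.201 = 0.799
~~(S & Q) = 1 − 0.799 = 0.201
R (+) ~~(S & Q) = min(1, 0.612 + 0.201) = min(1, 0.813) = 0.813
~(R (+) ~~(S & Q)) = 1 − 0.813 = 0.187
~~(R (+) ~~(S & Q)) = 1 − 0.187 = 0.813
~~~(R (+) ~~(S & Q)) = 1 − 0.813 = 0.187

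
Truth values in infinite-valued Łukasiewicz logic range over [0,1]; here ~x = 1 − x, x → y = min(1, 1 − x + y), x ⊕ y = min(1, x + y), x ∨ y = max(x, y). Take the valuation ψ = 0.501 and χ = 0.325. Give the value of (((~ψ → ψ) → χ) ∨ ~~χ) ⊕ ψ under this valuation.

~ψ = 1 − 0.501 = 0.499
~ψ → ψ = min(1, 1 − 0.499 + 0.501) = min(1, 1.002) = 1.000
(~ψ → ψ) → χ = min(1, 1 − 1.000 + 0.325) = min(1, 0.325) = 0.325
~χ = 1 − 0.325 = 0.675
~~χ = 1 − 0.675 = 0.325
((~ψ → ψ) → χ) ∨ ~~χ = max(0.325, 0.325) = 0.325
(((~ψ → ψ) → χ) ∨ ~~χ) ⊕ ψ = min(1, 0.325 + 0.501) = min(1, 0.826) = 0.826

0.826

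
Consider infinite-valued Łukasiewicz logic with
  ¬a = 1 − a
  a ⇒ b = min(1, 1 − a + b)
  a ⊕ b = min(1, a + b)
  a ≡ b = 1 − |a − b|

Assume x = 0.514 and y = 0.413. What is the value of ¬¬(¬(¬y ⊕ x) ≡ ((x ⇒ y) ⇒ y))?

0.486

¬y = 1 − 0.413 = 0.587
¬y ⊕ x = min(1, 0.587 + 0.514) = min(1, 1.101) = 1.000
¬(¬y ⊕ x) = 1 − 1.000 = 0.000
x ⇒ y = min(1, 1 − 0.514 + 0.413) = min(1, 0.899) = 0.899
(x ⇒ y) ⇒ y = min(1, 1 − 0.899 + 0.413) = min(1, 0.514) = 0.514
¬(¬y ⊕ x) ≡ ((x ⇒ y) ⇒ y) = 1 − |0.000 − 0.514| = 1 − 0.514 = 0.486
¬(¬(¬y ⊕ x) ≡ ((x ⇒ y) ⇒ y)) = 1 − 0.486 = 0.514
¬¬(¬(¬y ⊕ x) ≡ ((x ⇒ y) ⇒ y)) = 1 − 0.514 = 0.486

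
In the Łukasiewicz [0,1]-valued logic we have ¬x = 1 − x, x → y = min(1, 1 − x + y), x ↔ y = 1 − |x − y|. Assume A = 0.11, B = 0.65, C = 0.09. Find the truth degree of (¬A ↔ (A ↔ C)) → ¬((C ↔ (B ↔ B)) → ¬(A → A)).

¬A = 1 − 0.11 = 0.89
A ↔ C = 1 − |0.11 − 0.09| = 1 − 0.02 = 0.98
¬A ↔ (A ↔ C) = 1 − |0.89 − 0.98| = 1 − 0.09 = 0.91
B ↔ B = 1 − |0.65 − 0.65| = 1 − 0.00 = 1.00
C ↔ (B ↔ B) = 1 − |0.09 − 1.00| = 1 − 0.91 = 0.09
A → A = min(1, 1 − 0.11 + 0.11) = min(1, 1.00) = 1.00
¬(A → A) = 1 − 1.00 = 0.00
(C ↔ (B ↔ B)) → ¬(A → A) = min(1, 1 − 0.09 + 0.00) = min(1, 0.91) = 0.91
¬((C ↔ (B ↔ B)) → ¬(A → A)) = 1 − 0.91 = 0.09
(¬A ↔ (A ↔ C)) → ¬((C ↔ (B ↔ B)) → ¬(A → A)) = min(1, 1 − 0.91 + 0.09) = min(1, 0.18) = 0.18

0.18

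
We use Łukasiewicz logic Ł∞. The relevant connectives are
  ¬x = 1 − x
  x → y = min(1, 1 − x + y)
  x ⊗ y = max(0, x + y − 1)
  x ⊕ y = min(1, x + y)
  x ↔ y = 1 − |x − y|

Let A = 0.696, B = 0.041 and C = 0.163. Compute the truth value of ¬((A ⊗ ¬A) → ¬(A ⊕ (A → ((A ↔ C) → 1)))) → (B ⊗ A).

1.000

¬A = 1 − 0.696 = 0.304
A ⊗ ¬A = max(0, 0.696 + 0.304 − 1) = max(0, 0.000) = 0.000
A ↔ C = 1 − |0.696 − 0.163| = 1 − 0.533 = 0.467
(A ↔ C) → 1 = min(1, 1 − 0.467 + 1.000) = min(1, 1.533) = 1.000
A → ((A ↔ C) → 1) = min(1, 1 − 0.696 + 1.000) = min(1, 1.304) = 1.000
A ⊕ (A → ((A ↔ C) → 1)) = min(1, 0.696 + 1.000) = min(1, 1.696) = 1.000
¬(A ⊕ (A → ((A ↔ C) → 1))) = 1 − 1.000 = 0.000
(A ⊗ ¬A) → ¬(A ⊕ (A → ((A ↔ C) → 1))) = min(1, 1 − 0.000 + 0.000) = min(1, 1.000) = 1.000
¬((A ⊗ ¬A) → ¬(A ⊕ (A → ((A ↔ C) → 1)))) = 1 − 1.000 = 0.000
B ⊗ A = max(0, 0.041 + 0.696 − 1) = max(0, -0.263) = 0.000
¬((A ⊗ ¬A) → ¬(A ⊕ (A → ((A ↔ C) → 1)))) → (B ⊗ A) = min(1, 1 − 0.000 + 0.000) = min(1, 1.000) = 1.000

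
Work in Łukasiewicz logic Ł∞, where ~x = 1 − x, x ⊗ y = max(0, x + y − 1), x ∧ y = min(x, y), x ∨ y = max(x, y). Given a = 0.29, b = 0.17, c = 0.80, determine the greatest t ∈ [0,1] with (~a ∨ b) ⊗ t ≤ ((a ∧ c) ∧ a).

~a = 1 − 0.29 = 0.71
~a ∨ b = max(0.71, 0.17) = 0.71
So the left factor is ~a ∨ b = 0.71.
a ∧ c = min(0.29, 0.80) = 0.29
(a ∧ c) ∧ a = min(0.29, 0.29) = 0.29
So the right-hand bound is (a ∧ c) ∧ a = 0.29.
The residuum of the Łukasiewicz t-norm gives the supremum: min(1, 1 − 0.71 + 0.29).
1 − 0.71 + 0.29 = 0.58, so t = min(1, 0.58) = 0.58.
Check: 0.71 ⊗ 0.58 = max(0, 0.29) = 0.29 ≤ 0.29.

0.58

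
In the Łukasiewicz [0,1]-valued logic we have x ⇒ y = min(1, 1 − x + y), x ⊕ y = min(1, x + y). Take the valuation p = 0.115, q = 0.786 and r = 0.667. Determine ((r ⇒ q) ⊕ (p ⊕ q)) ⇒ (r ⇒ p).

0.448

r ⇒ q = min(1, 1 − 0.667 + 0.786) = min(1, 1.119) = 1.000
p ⊕ q = min(1, 0.115 + 0.786) = min(1, 0.901) = 0.901
(r ⇒ q) ⊕ (p ⊕ q) = min(1, 1.000 + 0.901) = min(1, 1.901) = 1.000
r ⇒ p = min(1, 1 − 0.667 + 0.115) = min(1, 0.448) = 0.448
((r ⇒ q) ⊕ (p ⊕ q)) ⇒ (r ⇒ p) = min(1, 1 − 1.000 + 0.448) = min(1, 0.448) = 0.448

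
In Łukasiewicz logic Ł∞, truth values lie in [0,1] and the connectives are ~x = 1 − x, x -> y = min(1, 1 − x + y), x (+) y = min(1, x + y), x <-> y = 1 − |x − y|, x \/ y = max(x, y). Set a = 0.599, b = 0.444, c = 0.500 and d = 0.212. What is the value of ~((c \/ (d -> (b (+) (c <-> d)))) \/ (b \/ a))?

0.000

c <-> d = 1 − |0.500 − 0.212| = 1 − 0.288 = 0.712
b (+) (c <-> d) = min(1, 0.444 + 0.712) = min(1, 1.156) = 1.000
d -> (b (+) (c <-> d)) = min(1, 1 − 0.212 + 1.000) = min(1, 1.788) = 1.000
c \/ (d -> (b (+) (c <-> d))) = max(0.500, 1.000) = 1.000
b \/ a = max(0.444, 0.599) = 0.599
(c \/ (d -> (b (+) (c <-> d)))) \/ (b \/ a) = max(1.000, 0.599) = 1.000
~((c \/ (d -> (b (+) (c <-> d)))) \/ (b \/ a)) = 1 − 1.000 = 0.000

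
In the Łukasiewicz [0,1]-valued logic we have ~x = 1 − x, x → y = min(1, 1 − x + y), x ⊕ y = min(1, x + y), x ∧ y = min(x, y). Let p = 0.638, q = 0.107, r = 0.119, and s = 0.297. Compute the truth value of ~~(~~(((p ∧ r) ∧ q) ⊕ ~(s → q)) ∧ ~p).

0.297

p ∧ r = min(0.638, 0.119) = 0.119
(p ∧ r) ∧ q = min(0.119, 0.107) = 0.107
s → q = min(1, 1 − 0.297 + 0.107) = min(1, 0.810) = 0.810
~(s → q) = 1 − 0.810 = 0.190
((p ∧ r) ∧ q) ⊕ ~(s → q) = min(1, 0.107 + 0.190) = min(1, 0.297) = 0.297
~(((p ∧ r) ∧ q) ⊕ ~(s → q)) = 1 − 0.297 = 0.703
~~(((p ∧ r) ∧ q) ⊕ ~(s → q)) = 1 − 0.703 = 0.297
~p = 1 − 0.638 = 0.362
~~(((p ∧ r) ∧ q) ⊕ ~(s → q)) ∧ ~p = min(0.297, 0.362) = 0.297
~(~~(((p ∧ r) ∧ q) ⊕ ~(s → q)) ∧ ~p) = 1 − 0.297 = 0.703
~~(~~(((p ∧ r) ∧ q) ⊕ ~(s → q)) ∧ ~p) = 1 − 0.703 = 0.297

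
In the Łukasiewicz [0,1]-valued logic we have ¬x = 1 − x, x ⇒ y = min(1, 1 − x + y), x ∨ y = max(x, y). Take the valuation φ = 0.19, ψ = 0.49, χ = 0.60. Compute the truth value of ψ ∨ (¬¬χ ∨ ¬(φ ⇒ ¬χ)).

¬χ = 1 − 0.60 = 0.40
¬¬χ = 1 − 0.40 = 0.60
φ ⇒ ¬χ = min(1, 1 − 0.19 + 0.40) = min(1, 1.21) = 1.00
¬(φ ⇒ ¬χ) = 1 − 1.00 = 0.00
¬¬χ ∨ ¬(φ ⇒ ¬χ) = max(0.60, 0.00) = 0.60
ψ ∨ (¬¬χ ∨ ¬(φ ⇒ ¬χ)) = max(0.49, 0.60) = 0.60

0.60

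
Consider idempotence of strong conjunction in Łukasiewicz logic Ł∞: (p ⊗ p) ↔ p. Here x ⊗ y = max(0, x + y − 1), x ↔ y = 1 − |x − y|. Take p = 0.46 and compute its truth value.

0.54

p ⊗ p = max(0, 0.46 + 0.46 − 1) = max(0, -0.08) = 0.00
(p ⊗ p) ↔ p = 1 − |0.00 − 0.46| = 1 − 0.46 = 0.54
(The value 0.54 < 1 shows this instance is not satisfied; fails in Ł∞ since a ⊗ a = max(0, 2a−1) ≠ a in general.)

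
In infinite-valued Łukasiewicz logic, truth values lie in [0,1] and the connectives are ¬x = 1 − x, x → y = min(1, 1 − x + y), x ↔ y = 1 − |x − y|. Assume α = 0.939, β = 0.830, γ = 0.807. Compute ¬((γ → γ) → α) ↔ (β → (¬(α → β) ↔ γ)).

γ → γ = min(1, 1 − 0.807 + 0.807) = min(1, 1.000) = 1.000
(γ → γ) → α = min(1, 1 − 1.000 + 0.939) = min(1, 0.939) = 0.939
¬((γ → γ) → α) = 1 − 0.939 = 0.061
α → β = min(1, 1 − 0.939 + 0.830) = min(1, 0.891) = 0.891
¬(α → β) = 1 − 0.891 = 0.109
¬(α → β) ↔ γ = 1 − |0.109 − 0.807| = 1 − 0.698 = 0.302
β → (¬(α → β) ↔ γ) = min(1, 1 − 0.830 + 0.302) = min(1, 0.472) = 0.472
¬((γ → γ) → α) ↔ (β → (¬(α → β) ↔ γ)) = 1 − |0.061 − 0.472| = 1 − 0.411 = 0.589

0.589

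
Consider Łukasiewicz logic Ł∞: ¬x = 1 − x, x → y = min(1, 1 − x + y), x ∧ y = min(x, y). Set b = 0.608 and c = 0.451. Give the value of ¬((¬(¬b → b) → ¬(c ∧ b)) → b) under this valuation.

0.392

¬b = 1 − 0.608 = 0.392
¬b → b = min(1, 1 − 0.392 + 0.608) = min(1, 1.216) = 1.000
¬(¬b → b) = 1 − 1.000 = 0.000
c ∧ b = min(0.451, 0.608) = 0.451
¬(c ∧ b) = 1 − 0.451 = 0.549
¬(¬b → b) → ¬(c ∧ b) = min(1, 1 − 0.000 + 0.549) = min(1, 1.549) = 1.000
(¬(¬b → b) → ¬(c ∧ b)) → b = min(1, 1 − 1.000 + 0.608) = min(1, 0.608) = 0.608
¬((¬(¬b → b) → ¬(c ∧ b)) → b) = 1 − 0.608 = 0.392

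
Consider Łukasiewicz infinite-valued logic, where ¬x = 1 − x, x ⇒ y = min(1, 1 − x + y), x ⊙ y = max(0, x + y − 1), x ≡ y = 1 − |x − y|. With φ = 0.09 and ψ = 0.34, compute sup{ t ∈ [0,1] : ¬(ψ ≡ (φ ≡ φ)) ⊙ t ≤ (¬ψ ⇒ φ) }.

0.77

φ ≡ φ = 1 − |0.09 − 0.09| = 1 − 0.00 = 1.00
ψ ≡ (φ ≡ φ) = 1 − |0.34 − 1.00| = 1 − 0.66 = 0.34
¬(ψ ≡ (φ ≡ φ)) = 1 − 0.34 = 0.66
So the left factor is ¬(ψ ≡ (φ ≡ φ)) = 0.66.
¬ψ = 1 − 0.34 = 0.66
¬ψ ⇒ φ = min(1, 1 − 0.66 + 0.09) = min(1, 0.43) = 0.43
So the right-hand bound is ¬ψ ⇒ φ = 0.43.
The residuum of the Łukasiewicz t-norm gives the supremum: min(1, 1 − 0.66 + 0.43).
1 − 0.66 + 0.43 = 0.77, so t = min(1, 0.77) = 0.77.
Check: 0.66 ⊙ 0.77 = max(0, 0.43) = 0.43 ≤ 0.43.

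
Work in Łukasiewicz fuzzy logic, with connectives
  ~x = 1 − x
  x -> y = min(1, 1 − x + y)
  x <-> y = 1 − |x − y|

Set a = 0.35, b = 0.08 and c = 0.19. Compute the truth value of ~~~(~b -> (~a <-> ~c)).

~b = 1 − 0.08 = 0.92
~a = 1 − 0.35 = 0.65
~c = 1 − 0.19 = 0.81
~a <-> ~c = 1 − |0.65 − 0.81| = 1 − 0.16 = 0.84
~b -> (~a <-> ~c) = min(1, 1 − 0.92 + 0.84) = min(1, 0.92) = 0.92
~(~b -> (~a <-> ~c)) = 1 − 0.92 = 0.08
~~(~b -> (~a <-> ~c)) = 1 − 0.08 = 0.92
~~~(~b -> (~a <-> ~c)) = 1 − 0.92 = 0.08

0.08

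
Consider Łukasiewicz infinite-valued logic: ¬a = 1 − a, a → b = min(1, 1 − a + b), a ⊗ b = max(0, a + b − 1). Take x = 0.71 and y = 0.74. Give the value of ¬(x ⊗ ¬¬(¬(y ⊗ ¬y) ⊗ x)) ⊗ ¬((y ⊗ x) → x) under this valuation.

¬y = 1 − 0.74 = 0.26
y ⊗ ¬y = max(0, 0.74 + 0.26 − 1) = max(0, 0.00) = 0.00
¬(y ⊗ ¬y) = 1 − 0.00 = 1.00
¬(y ⊗ ¬y) ⊗ x = max(0, 1.00 + 0.71 − 1) = max(0, 0.71) = 0.71
¬(¬(y ⊗ ¬y) ⊗ x) = 1 − 0.71 = 0.29
¬¬(¬(y ⊗ ¬y) ⊗ x) = 1 − 0.29 = 0.71
x ⊗ ¬¬(¬(y ⊗ ¬y) ⊗ x) = max(0, 0.71 + 0.71 − 1) = max(0, 0.42) = 0.42
¬(x ⊗ ¬¬(¬(y ⊗ ¬y) ⊗ x)) = 1 − 0.42 = 0.58
y ⊗ x = max(0, 0.74 + 0.71 − 1) = max(0, 0.45) = 0.45
(y ⊗ x) → x = min(1, 1 − 0.45 + 0.71) = min(1, 1.26) = 1.00
¬((y ⊗ x) → x) = 1 − 1.00 = 0.00
¬(x ⊗ ¬¬(¬(y ⊗ ¬y) ⊗ x)) ⊗ ¬((y ⊗ x) → x) = max(0, 0.58 + 0.00 − 1) = max(0, -0.42) = 0.00

0.00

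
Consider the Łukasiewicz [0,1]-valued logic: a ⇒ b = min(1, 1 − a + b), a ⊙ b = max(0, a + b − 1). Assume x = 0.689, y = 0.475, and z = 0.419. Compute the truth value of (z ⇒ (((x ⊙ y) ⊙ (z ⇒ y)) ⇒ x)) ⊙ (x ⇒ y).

0.786

x ⊙ y = max(0, 0.689 + 0.475 − 1) = max(0, 0.164) = 0.164
z ⇒ y = min(1, 1 − 0.419 + 0.475) = min(1, 1.056) = 1.000
(x ⊙ y) ⊙ (z ⇒ y) = max(0, 0.164 + 1.000 − 1) = max(0, 0.164) = 0.164
((x ⊙ y) ⊙ (z ⇒ y)) ⇒ x = min(1, 1 − 0.164 + 0.689) = min(1, 1.525) = 1.000
z ⇒ (((x ⊙ y) ⊙ (z ⇒ y)) ⇒ x) = min(1, 1 − 0.419 + 1.000) = min(1, 1.581) = 1.000
x ⇒ y = min(1, 1 − 0.689 + 0.475) = min(1, 0.786) = 0.786
(z ⇒ (((x ⊙ y) ⊙ (z ⇒ y)) ⇒ x)) ⊙ (x ⇒ y) = max(0, 1.000 + 0.786 − 1) = max(0, 0.786) = 0.786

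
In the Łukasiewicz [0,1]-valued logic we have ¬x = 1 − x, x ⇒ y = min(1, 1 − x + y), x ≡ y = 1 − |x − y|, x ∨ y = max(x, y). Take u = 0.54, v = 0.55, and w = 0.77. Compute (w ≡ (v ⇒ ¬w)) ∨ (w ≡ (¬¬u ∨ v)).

¬w = 1 − 0.77 = 0.23
v ⇒ ¬w = min(1, 1 − 0.55 + 0.23) = min(1, 0.68) = 0.68
w ≡ (v ⇒ ¬w) = 1 − |0.77 − 0.68| = 1 − 0.09 = 0.91
¬u = 1 − 0.54 = 0.46
¬¬u = 1 − 0.46 = 0.54
¬¬u ∨ v = max(0.54, 0.55) = 0.55
w ≡ (¬¬u ∨ v) = 1 − |0.77 − 0.55| = 1 − 0.22 = 0.78
(w ≡ (v ⇒ ¬w)) ∨ (w ≡ (¬¬u ∨ v)) = max(0.91, 0.78) = 0.91

0.91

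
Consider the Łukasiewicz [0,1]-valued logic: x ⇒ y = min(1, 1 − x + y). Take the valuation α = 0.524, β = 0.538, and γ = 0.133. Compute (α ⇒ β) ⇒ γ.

0.133

α ⇒ β = min(1, 1 − 0.524 + 0.538) = min(1, 1.014) = 1.000
(α ⇒ β) ⇒ γ = min(1, 1 − 1.000 + 0.133) = min(1, 0.133) = 0.133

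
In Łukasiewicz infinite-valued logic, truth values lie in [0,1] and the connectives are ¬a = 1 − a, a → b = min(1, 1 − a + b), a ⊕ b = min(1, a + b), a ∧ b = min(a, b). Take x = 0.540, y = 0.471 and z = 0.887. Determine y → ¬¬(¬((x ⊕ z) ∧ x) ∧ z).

0.989

x ⊕ z = min(1, 0.540 + 0.887) = min(1, 1.427) = 1.000
(x ⊕ z) ∧ x = min(1.000, 0.540) = 0.540
¬((x ⊕ z) ∧ x) = 1 − 0.540 = 0.460
¬((x ⊕ z) ∧ x) ∧ z = min(0.460, 0.887) = 0.460
¬(¬((x ⊕ z) ∧ x) ∧ z) = 1 − 0.460 = 0.540
¬¬(¬((x ⊕ z) ∧ x) ∧ z) = 1 − 0.540 = 0.460
y → ¬¬(¬((x ⊕ z) ∧ x) ∧ z) = min(1, 1 − 0.471 + 0.460) = min(1, 0.989) = 0.989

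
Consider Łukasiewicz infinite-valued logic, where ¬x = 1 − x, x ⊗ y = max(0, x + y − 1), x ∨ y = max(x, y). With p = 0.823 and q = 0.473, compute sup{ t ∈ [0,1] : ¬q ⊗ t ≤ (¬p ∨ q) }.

0.946

¬q = 1 − 0.473 = 0.527
So the left factor is ¬q = 0.527.
¬p = 1 − 0.823 = 0.177
¬p ∨ q = max(0.177, 0.473) = 0.473
So the right-hand bound is ¬p ∨ q = 0.473.
The residuum of the Łukasiewicz t-norm gives the supremum: min(1, 1 − 0.527 + 0.473).
1 − 0.527 + 0.473 = 0.946, so t = min(1, 0.946) = 0.946.
Check: 0.527 ⊗ 0.946 = max(0, 0.473) = 0.473 ≤ 0.473.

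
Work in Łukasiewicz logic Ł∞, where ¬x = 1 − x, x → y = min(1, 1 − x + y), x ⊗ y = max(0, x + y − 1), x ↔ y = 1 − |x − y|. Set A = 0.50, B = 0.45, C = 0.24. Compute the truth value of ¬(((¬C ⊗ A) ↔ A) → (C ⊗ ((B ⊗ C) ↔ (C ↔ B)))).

¬C = 1 − 0.24 = 0.76
¬C ⊗ A = max(0, 0.76 + 0.50 − 1) = max(0, 0.26) = 0.26
(¬C ⊗ A) ↔ A = 1 − |0.26 − 0.50| = 1 − 0.24 = 0.76
B ⊗ C = max(0, 0.45 + 0.24 − 1) = max(0, -0.31) = 0.00
C ↔ B = 1 − |0.24 − 0.45| = 1 − 0.21 = 0.79
(B ⊗ C) ↔ (C ↔ B) = 1 − |0.00 − 0.79| = 1 − 0.79 = 0.21
C ⊗ ((B ⊗ C) ↔ (C ↔ B)) = max(0, 0.24 + 0.21 − 1) = max(0, -0.55) = 0.00
((¬C ⊗ A) ↔ A) → (C ⊗ ((B ⊗ C) ↔ (C ↔ B))) = min(1, 1 − 0.76 + 0.00) = min(1, 0.24) = 0.24
¬(((¬C ⊗ A) ↔ A) → (C ⊗ ((B ⊗ C) ↔ (C ↔ B)))) = 1 − 0.24 = 0.76

0.76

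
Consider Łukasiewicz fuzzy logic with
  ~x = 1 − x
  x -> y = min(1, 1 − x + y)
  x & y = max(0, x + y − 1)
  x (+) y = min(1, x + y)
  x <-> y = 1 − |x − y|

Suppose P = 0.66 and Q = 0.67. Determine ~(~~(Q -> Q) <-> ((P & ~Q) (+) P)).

0.34

Q -> Q = min(1, 1 − 0.67 + 0.67) = min(1, 1.00) = 1.00
~(Q -> Q) = 1 − 1.00 = 0.00
~~(Q -> Q) = 1 − 0.00 = 1.00
~Q = 1 − 0.67 = 0.33
P & ~Q = max(0, 0.66 + 0.33 − 1) = max(0, -0.01) = 0.00
(P & ~Q) (+) P = min(1, 0.00 + 0.66) = min(1, 0.66) = 0.66
~~(Q -> Q) <-> ((P & ~Q) (+) P) = 1 − |1.00 − 0.66| = 1 − 0.34 = 0.66
~(~~(Q -> Q) <-> ((P & ~Q) (+) P)) = 1 − 0.66 = 0.34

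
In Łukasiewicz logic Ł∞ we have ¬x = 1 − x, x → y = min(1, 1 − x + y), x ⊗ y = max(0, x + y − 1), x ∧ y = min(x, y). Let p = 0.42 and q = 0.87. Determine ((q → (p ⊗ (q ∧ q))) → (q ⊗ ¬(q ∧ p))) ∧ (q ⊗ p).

0.29

q ∧ q = min(0.87, 0.87) = 0.87
p ⊗ (q ∧ q) = max(0, 0.42 + 0.87 − 1) = max(0, 0.29) = 0.29
q → (p ⊗ (q ∧ q)) = min(1, 1 − 0.87 + 0.29) = min(1, 0.42) = 0.42
q ∧ p = min(0.87, 0.42) = 0.42
¬(q ∧ p) = 1 − 0.42 = 0.58
q ⊗ ¬(q ∧ p) = max(0, 0.87 + 0.58 − 1) = max(0, 0.45) = 0.45
(q → (p ⊗ (q ∧ q))) → (q ⊗ ¬(q ∧ p)) = min(1, 1 − 0.42 + 0.45) = min(1, 1.03) = 1.00
q ⊗ p = max(0, 0.87 + 0.42 − 1) = max(0, 0.29) = 0.29
((q → (p ⊗ (q ∧ q))) → (q ⊗ ¬(q ∧ p))) ∧ (q ⊗ p) = min(1.00, 0.29) = 0.29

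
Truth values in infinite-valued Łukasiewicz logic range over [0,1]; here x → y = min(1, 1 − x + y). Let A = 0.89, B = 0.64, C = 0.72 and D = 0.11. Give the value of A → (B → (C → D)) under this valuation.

0.86

C → D = min(1, 1 − 0.72 + 0.11) = min(1, 0.39) = 0.39
B → (C → D) = min(1, 1 − 0.64 + 0.39) = min(1, 0.75) = 0.75
A → (B → (C → D)) = min(1, 1 − 0.89 + 0.75) = min(1, 0.86) = 0.86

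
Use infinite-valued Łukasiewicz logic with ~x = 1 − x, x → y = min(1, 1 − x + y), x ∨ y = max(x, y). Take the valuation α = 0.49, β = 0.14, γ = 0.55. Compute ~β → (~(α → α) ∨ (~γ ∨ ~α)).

0.65

~β = 1 − 0.14 = 0.86
α → α = min(1, 1 − 0.49 + 0.49) = min(1, 1.00) = 1.00
~(α → α) = 1 − 1.00 = 0.00
~γ = 1 − 0.55 = 0.45
~α = 1 − 0.49 = 0.51
~γ ∨ ~α = max(0.45, 0.51) = 0.51
~(α → α) ∨ (~γ ∨ ~α) = max(0.00, 0.51) = 0.51
~β → (~(α → α) ∨ (~γ ∨ ~α)) = min(1, 1 − 0.86 + 0.51) = min(1, 0.65) = 0.65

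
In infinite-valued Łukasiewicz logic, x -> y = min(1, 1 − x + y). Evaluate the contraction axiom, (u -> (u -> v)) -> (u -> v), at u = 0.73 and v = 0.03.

u -> v = min(1, 1 − 0.73 + 0.03) = min(1, 0.30) = 0.30
u -> (u -> v) = min(1, 1 − 0.73 + 0.30) = min(1, 0.57) = 0.57
(u -> (u -> v)) -> (u -> v) = min(1, 1 − 0.57 + 0.30) = min(1, 0.73) = 0.73
(The value 0.73 < 1 shows this instance is not satisfied; fails in Ł∞ (the t-norm is not idempotent).)

0.73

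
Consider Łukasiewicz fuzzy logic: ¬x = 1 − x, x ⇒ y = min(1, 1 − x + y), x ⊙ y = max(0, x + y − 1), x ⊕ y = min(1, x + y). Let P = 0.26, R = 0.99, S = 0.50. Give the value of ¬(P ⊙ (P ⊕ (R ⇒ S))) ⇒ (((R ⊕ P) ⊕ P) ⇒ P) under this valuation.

0.29

R ⇒ S = min(1, 1 − 0.99 + 0.50) = min(1, 0.51) = 0.51
P ⊕ (R ⇒ S) = min(1, 0.26 + 0.51) = min(1, 0.77) = 0.77
P ⊙ (P ⊕ (R ⇒ S)) = max(0, 0.26 + 0.77 − 1) = max(0, 0.03) = 0.03
¬(P ⊙ (P ⊕ (R ⇒ S))) = 1 − 0.03 = 0.97
R ⊕ P = min(1, 0.99 + 0.26) = min(1, 1.25) = 1.00
(R ⊕ P) ⊕ P = min(1, 1.00 + 0.26) = min(1, 1.26) = 1.00
((R ⊕ P) ⊕ P) ⇒ P = min(1, 1 − 1.00 + 0.26) = min(1, 0.26) = 0.26
¬(P ⊙ (P ⊕ (R ⇒ S))) ⇒ (((R ⊕ P) ⊕ P) ⇒ P) = min(1, 1 − 0.97 + 0.26) = min(1, 0.29) = 0.29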